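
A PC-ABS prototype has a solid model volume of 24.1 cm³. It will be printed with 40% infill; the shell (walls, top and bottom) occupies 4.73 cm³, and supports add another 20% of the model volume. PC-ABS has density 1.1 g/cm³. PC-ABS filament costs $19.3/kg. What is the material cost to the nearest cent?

$0.37

Infill region = 24.1 − 4.73, so 19.37 cm³.
Deposited infill = 0.40 × 19.37 = 7.748 cm³.
Support: 0.20 × 24.1 → 4.82 cm³.
Deposited volume: 4.73 + 7.748 + 4.82 → 17.298 cm³.
Mass = 17.298 × 1.1 = 19.0278 g.
At $19.3/kg: 19.0278/1000 × 19.3 = $0.37.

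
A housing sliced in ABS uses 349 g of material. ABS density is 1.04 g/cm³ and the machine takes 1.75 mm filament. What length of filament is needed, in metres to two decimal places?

139.52 m

Extruded volume: 349/1.04 = 335.5769 cm³ (335576.9 mm³).
Cross-section of 1.75 mm filament: π·(1.75/2)² = 2.4053 mm².
L = V/A = 335576.9/2.4053 = 139515.61 mm → 139.52 m.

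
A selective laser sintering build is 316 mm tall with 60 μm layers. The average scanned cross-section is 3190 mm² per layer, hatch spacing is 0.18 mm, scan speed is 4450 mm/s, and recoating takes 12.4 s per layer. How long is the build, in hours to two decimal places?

23.97 hours

Layers = ⌈316/0.06⌉ = 5267.
Per-layer scan distance: 3190 / 0.18 → 17722.2 mm.
Laser time per layer = 17722.2 / 4450, so 3.9825 s.
Layer cycle: 3.9825 + 12.4 → 16.3825 s.
Total: 5267 × 16.3825 s = 86286.6275 s → 23.97 hours.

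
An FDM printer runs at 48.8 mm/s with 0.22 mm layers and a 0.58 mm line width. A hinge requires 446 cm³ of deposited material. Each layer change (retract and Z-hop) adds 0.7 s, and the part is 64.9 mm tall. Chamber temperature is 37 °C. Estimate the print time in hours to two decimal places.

Extrusion cross-section: 0.22 × 0.58 → 0.1276 mm².
Path length: 446000 mm³ / 0.1276 mm² → 3495297.8 mm.
Print-move time: 3495297.8 / 48.8 → 71625 s.
Layers = ⌈64.9/0.22⌉ = 295.
Z-hop total = 295 × 0.7, so 206.5 s.
Altogether 71625 + 206.5 = 71831.5 s, i.e. 19.95 hours.

19.95 hours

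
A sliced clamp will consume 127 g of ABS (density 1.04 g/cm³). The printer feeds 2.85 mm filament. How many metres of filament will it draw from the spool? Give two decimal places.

19.14 m

Volume = 127 g / 1.04 g·cm⁻³ = 122.1154 cm³ = 122115.4 mm³.
Cross-section of 2.85 mm filament: π·(2.85/2)² = 6.3794 mm².
L = V/A = 122115.4/6.3794 = 19142.15 mm → 19.14 m.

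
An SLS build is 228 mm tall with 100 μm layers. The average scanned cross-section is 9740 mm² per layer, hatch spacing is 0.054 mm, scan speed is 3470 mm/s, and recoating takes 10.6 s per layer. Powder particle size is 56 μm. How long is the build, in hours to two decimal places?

39.63 hours

Layers = ⌈228/0.1⌉ = 2280.
Per-layer scan distance = 9740 / 0.054, so 180370.4 mm.
Laser time per layer = 180370.4 / 3470, so 51.9799 s.
Per-layer time = 51.9799 + 10.6 = 62.5799 s.
Build time = 2280 × 62.5799 = 142682.172 s = 39.63 hours.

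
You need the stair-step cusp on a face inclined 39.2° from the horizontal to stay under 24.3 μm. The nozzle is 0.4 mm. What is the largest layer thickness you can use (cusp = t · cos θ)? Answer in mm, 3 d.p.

Layer height = cusp / cos(39.2°) = 0.0243 / 0.7749 = 0.031 mm.

0.031 mm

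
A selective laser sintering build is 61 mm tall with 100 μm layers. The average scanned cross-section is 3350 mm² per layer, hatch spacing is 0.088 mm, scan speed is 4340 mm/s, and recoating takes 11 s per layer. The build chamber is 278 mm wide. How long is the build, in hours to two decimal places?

Number of layers: 61 / 0.1 → 610 (rounded up).
Hatch length per layer = 3350 / 0.088 = 38068.2 mm.
Scan time per layer = 38068.2 / 4340, so 8.7715 s.
Layer cycle: 8.7715 + 11 → 19.7715 s.
610 layers × 19.7715 s/layer = 12060.615 s, i.e. 3.35 hours.

3.35 hours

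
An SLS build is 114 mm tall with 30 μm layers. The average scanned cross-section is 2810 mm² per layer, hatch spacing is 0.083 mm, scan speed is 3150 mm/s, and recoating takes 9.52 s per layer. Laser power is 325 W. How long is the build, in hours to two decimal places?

Number of layers: 114 / 0.03 → 3800 (rounded up).
Scan path per layer = 2810 / 0.083, so 33855.4 mm.
Laser time per layer = 33855.4 / 3150 = 10.7477 s.
Layer cycle = 10.7477 + 9.52, so 20.2677 s.
Total: 3800 × 20.2677 s = 77017.26 s → 21.39 hours.

21.39 hours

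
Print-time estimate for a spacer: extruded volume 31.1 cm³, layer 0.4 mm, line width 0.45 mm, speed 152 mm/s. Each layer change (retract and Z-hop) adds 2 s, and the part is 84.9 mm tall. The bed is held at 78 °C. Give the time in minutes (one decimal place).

Extrusion cross-section = 0.4 × 0.45, so 0.18 mm².
Total extruded path = 31100/0.18 = 172777.8 mm.
Time extruding = 172777.8 / 152, so 1136.7 s.
Layer count = ceil(84.9 / 0.4) = 213.
Non-print overhead = 213 × 2, so 426 s.
Total = 1136.7 + 426 = 1562.7 s = 26.0 minutes.

26.0 minutes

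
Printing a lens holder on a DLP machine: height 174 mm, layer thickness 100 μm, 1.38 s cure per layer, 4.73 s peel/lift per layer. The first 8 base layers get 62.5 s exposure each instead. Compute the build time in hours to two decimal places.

3.09 hours

Number of layers: 174 / 0.1 → 1740 (rounded up).
Burn-in layers = 8 × (62.5 + 4.73), so 537.84 s.
Remaining layers: 1732 × (1.38 + 4.73) → 10582.52 s.
Total = 537.84 + 10582.52 = 11120.36 s = 3.09 hours.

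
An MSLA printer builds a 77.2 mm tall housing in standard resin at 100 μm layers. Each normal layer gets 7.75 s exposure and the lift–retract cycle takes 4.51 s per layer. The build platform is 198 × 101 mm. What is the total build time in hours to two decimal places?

Layers = ⌈77.2/0.1⌉ = 772.
Each layer takes = 7.75 + 4.51, so 12.26 s.
Total = 772 × 12.26 = 9464.72 s = 2.63 hours.

2.63 hours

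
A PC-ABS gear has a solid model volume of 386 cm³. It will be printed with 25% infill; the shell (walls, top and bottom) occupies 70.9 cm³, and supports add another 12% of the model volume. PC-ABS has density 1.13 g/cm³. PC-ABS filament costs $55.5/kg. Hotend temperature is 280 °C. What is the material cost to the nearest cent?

$12.29

Volume inside the shell = 386 − 70.9 = 315.1 cm³.
Infill volume = 0.25 × 315.1 = 78.775 cm³.
Support = 0.12 × 386 = 46.32 cm³.
Deposited volume: 70.9 + 78.775 + 46.32 → 195.995 cm³.
Mass = 195.995 × 1.13, so 221.47435 g.
At $55.5/kg: 221.47435/1000 × 55.5 = $12.29.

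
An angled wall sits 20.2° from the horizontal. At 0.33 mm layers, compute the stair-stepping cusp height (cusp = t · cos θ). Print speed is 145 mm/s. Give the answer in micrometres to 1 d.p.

309.7 μm

h_c = t·cos θ = 0.33 × 0.9385 = 0.309705 mm (309.7 μm).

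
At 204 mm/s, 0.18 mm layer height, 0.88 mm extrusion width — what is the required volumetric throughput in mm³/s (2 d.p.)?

Bead cross-section = 0.18 × 0.88, so 0.1584 mm².
Q = v·A = 204 × 0.1584 = 32.31 mm³/s.

32.31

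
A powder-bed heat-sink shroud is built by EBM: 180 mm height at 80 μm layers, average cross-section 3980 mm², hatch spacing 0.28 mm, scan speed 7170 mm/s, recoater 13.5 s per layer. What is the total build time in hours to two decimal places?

Layer count = ceil(180 / 0.08) = 2250.
Scan path per layer = 3980 / 0.28, so 14214.3 mm.
Scan time per layer = 14214.3 / 7170, so 1.9825 s.
Layer cycle = 1.9825 + 13.5 = 15.4825 s.
Total: 2250 × 15.4825 s = 34835.625 s → 9.68 hours.

9.68 hours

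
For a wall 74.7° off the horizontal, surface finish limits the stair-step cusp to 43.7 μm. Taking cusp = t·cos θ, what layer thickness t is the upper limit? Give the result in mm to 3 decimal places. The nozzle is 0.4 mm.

0.166 mm

Layer height = cusp / cos(74.7°) = 0.0437 / 0.2639 = 0.166 mm.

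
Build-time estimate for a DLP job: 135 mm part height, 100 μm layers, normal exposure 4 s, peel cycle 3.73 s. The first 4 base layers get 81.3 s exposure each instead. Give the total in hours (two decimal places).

Layers = ⌈135/0.1⌉ = 1350.
Base layers = 4 × (81.3 + 3.73) = 340.12 s.
Remaining layers: 1346 × (4 + 3.73) → 10404.58 s.
Sum: 340.12 + 10404.58 = 10744.7 s → 2.98 hours.

2.98 hours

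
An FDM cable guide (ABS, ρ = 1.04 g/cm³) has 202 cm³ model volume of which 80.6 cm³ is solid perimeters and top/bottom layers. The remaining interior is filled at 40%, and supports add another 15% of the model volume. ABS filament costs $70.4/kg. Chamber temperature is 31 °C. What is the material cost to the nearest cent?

Infill region = 202 − 80.6 = 121.4 cm³.
Deposited infill: 0.40 × 121.4 → 48.56 cm³.
Support: 0.15 × 202 → 30.3 cm³.
Total printed volume: 80.6 + 48.56 + 30.3 → 159.46 cm³.
Mass = 159.46 × 1.04 = 165.8384 g.
At $70.4/kg: 165.8384/1000 × 70.4 = $11.68.

$11.68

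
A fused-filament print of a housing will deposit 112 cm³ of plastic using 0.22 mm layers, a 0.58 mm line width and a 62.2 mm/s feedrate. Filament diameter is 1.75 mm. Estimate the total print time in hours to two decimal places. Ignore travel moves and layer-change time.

Bead cross-section = 0.22 × 0.58, so 0.1276 mm².
Toolpath length = 112 cm³ / 0.1276 mm² = 112000 / 0.1276 = 877742.9 mm.
Extrusion time: 877742.9 / 62.2 → 14111.6 s.
In the requested units: 14111.6 s = 3.92 hours.

3.92 hours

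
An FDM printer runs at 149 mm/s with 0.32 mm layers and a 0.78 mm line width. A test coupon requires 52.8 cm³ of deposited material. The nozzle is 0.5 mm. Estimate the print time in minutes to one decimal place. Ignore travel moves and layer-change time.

23.7 minutes

Line area = 0.32 × 0.78, so 0.2496 mm².
Path length: 52800 mm³ / 0.2496 mm² → 211538.5 mm.
Extrusion time = 211538.5 / 149, so 1419.7 s.
Converting: 1419.7 s = 23.7 minutes.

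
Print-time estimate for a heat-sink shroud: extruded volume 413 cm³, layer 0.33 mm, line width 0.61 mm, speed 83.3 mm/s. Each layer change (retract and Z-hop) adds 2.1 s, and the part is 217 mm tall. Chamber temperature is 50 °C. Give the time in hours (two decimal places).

7.23 hours

Bead cross-section: 0.33 × 0.61 → 0.2013 mm².
Path length: 413000 mm³ / 0.2013 mm² → 2051664.2 mm.
Extrusion time = 2051664.2 / 83.3 = 24629.8 s.
Number of layers: 217 / 0.33 → 658 (rounded up).
Layer-change overhead = 658 × 2.1 = 1381.8 s.
Total = 24629.8 + 1381.8 = 26011.6 s = 7.23 hours.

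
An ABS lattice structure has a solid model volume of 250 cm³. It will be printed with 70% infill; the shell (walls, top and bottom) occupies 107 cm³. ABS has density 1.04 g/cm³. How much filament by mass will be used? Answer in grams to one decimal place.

215.4 g

Interior volume = 250 − 107, so 143 cm³.
Infill volume = 0.70 × 143, so 100.1 cm³.
Total printed volume: 107 + 100.1 → 207.1 cm³.
Mass: 207.1 × 1.04 → 215.384 g.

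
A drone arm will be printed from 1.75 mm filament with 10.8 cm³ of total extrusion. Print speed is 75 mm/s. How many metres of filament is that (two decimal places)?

Cross-section of 1.75 mm filament: π·(1.75/2)² = 2.4053 mm².
Length = 10.8 cm³ / 2.4053 mm² = 10800 / 2.4053 = 4490.08 mm = 4.49 m.

4.49 m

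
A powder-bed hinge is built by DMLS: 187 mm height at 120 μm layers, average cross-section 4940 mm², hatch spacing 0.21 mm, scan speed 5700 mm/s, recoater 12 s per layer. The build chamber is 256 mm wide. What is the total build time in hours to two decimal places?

6.98 hours

Layers = ⌈187/0.12⌉ = 1559.
Hatch length per layer: 4940 / 0.21 → 23523.8 mm.
Scan time per layer: 23523.8 / 5700 → 4.127 s.
Layer cycle: 4.127 + 12 → 16.127 s.
1559 layers × 16.127 s/layer = 25141.993 s, i.e. 6.98 hours.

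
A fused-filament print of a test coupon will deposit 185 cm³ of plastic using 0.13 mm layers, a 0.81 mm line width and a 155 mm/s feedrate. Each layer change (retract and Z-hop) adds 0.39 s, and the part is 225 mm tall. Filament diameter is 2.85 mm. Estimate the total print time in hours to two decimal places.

Bead cross-section = 0.13 × 0.81, so 0.1053 mm².
Path length: 185000 mm³ / 0.1053 mm² → 1756885.1 mm.
Time extruding: 1756885.1 / 155 → 11334.7 s.
Layer count = ceil(225 / 0.13) = 1731.
Layer-change overhead = 1731 × 0.39 = 675.09 s.
Total = 11334.7 + 675.09 = 12009.79 s = 3.34 hours.

3.34 hours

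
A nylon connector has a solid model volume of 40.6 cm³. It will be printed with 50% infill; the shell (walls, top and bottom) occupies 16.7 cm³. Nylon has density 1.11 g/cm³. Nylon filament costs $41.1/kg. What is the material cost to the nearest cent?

Infill region: 40.6 − 16.7 → 23.9 cm³.
Infill volume: 0.50 × 23.9 → 11.95 cm³.
Total printed volume = 16.7 + 11.95 = 28.65 cm³.
Mass: 28.65 × 1.11 → 31.8015 g.
At $41.1/kg: 31.8015/1000 × 41.1 = $1.31.

$1.31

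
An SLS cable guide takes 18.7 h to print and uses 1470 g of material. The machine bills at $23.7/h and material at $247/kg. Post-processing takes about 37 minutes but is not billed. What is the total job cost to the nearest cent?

$806.28

Machine cost: 23.7 × 18.7 → $443.19.
Material cost = 247 × 1470/1000 = $363.09.
Job cost: 443.19 + 363.09 = $806.28.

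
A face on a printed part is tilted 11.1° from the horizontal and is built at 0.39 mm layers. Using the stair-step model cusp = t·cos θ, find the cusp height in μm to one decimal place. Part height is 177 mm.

382.7 μm

h_c = t·cos θ = 0.39 × 0.9813 = 0.382707 mm (382.7 μm).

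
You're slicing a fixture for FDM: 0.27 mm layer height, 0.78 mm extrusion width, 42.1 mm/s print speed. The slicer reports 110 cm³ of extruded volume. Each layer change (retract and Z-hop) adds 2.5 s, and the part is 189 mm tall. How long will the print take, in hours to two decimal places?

Extrusion cross-section = 0.27 × 0.78 = 0.2106 mm².
Toolpath length = 110 cm³ / 0.2106 mm² = 110000 / 0.2106 = 522317.2 mm.
Time extruding = 522317.2 / 42.1, so 12406.6 s.
Layers = ⌈189/0.27⌉ = 700.
Z-hop total = 700 × 2.5, so 1750 s.
Total = 12406.6 + 1750 = 14156.6 s = 3.93 hours.

3.93 hours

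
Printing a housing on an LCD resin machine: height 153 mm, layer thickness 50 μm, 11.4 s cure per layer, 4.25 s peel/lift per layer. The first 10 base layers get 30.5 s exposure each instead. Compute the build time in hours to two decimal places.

13.36 hours

Layer count = ceil(153 / 0.05) = 3060.
Base layers = 10 × (30.5 + 4.25) = 347.5 s.
Regular layers = 3050 × (11.4 + 4.25) = 47732.5 s.
Total = 347.5 + 47732.5 = 48080 s = 13.36 hours.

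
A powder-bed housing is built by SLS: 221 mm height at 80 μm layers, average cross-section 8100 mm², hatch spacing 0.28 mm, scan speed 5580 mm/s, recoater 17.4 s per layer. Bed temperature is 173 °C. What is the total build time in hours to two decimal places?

17.33 hours

Layer count = ceil(221 / 0.08) = 2763.
Scan path per layer = 8100 / 0.28, so 28928.6 mm.
Laser time per layer = 28928.6 / 5580 = 5.1843 s.
Layer cycle = 5.1843 + 17.4, so 22.5843 s.
Build time = 2763 × 22.5843 = 62400.4209 s = 17.33 hours.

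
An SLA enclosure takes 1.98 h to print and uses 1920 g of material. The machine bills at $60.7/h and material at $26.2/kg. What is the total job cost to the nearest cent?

Machine cost = 60.7 × 1.98, so $120.186.
Feedstock cost = 26.2 × 1920/1000, so $50.304.
Job cost: 120.186 + 50.304 = $170.49.

$170.49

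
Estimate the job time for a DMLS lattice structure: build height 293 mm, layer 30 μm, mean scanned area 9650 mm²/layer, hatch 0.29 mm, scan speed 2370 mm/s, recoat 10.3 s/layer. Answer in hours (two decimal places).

66.04 hours

Number of layers: 293 / 0.03 → 9767 (rounded up).
Scan path per layer = 9650 / 0.29 = 33275.9 mm.
Scan time per layer: 33275.9 / 2370 → 14.0405 s.
Per-layer time = 14.0405 + 10.3, so 24.3405 s.
Build time = 9767 × 24.3405 = 237733.6635 s = 66.04 hours.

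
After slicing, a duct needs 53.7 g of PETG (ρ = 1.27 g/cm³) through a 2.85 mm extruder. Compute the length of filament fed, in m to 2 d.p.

6.63 m

Extruded volume: 53.7/1.27 = 42.2835 cm³ (42283.5 mm³).
Cross-section of 2.85 mm filament: π·(2.85/2)² = 6.3794 mm².
Length = 42283.5 / 6.3794 = 6628.13 mm = 6.63 m.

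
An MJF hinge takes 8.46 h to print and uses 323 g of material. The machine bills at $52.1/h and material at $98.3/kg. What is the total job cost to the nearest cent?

Machine cost = 52.1 × 8.46 = $440.766.
Material charge: 98.3 × 323/1000 → $31.7509.
Total = 440.766 + 31.7509 = 472.5169 ≈ $472.52.

$472.52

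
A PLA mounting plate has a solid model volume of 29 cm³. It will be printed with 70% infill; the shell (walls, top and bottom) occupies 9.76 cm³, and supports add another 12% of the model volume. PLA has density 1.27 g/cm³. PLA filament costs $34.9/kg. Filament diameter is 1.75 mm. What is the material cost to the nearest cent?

Volume inside the shell = 29 − 9.76, so 19.24 cm³.
Deposited infill = 0.70 × 19.24, so 13.468 cm³.
Support = 0.12 × 29 = 3.48 cm³.
Total extruded = 9.76 + 13.468 + 3.48, so 26.708 cm³.
Mass = 26.708 × 1.27 = 33.91916 g.
At $34.9/kg: 33.91916/1000 × 34.9 = $1.18.

$1.18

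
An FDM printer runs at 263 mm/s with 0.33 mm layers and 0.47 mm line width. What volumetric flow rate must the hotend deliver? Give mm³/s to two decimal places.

40.79

Bead cross-section = 0.33 × 0.47, so 0.1551 mm².
Q = v·A = 263 × 0.1551 = 40.79 mm³/s.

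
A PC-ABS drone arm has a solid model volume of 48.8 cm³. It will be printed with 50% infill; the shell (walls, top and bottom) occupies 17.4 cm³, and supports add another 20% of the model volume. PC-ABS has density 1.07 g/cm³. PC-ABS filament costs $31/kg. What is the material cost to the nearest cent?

$1.42

Volume inside the shell = 48.8 − 17.4, so 31.4 cm³.
Infill deposited: 0.50 × 31.4 → 15.7 cm³.
Support: 0.20 × 48.8 → 9.76 cm³.
Total printed volume = 17.4 + 15.7 + 9.76, so 42.86 cm³.
Mass = 42.86 × 1.07, so 45.8602 g.
At $31/kg: 45.8602/1000 × 31 = $1.42.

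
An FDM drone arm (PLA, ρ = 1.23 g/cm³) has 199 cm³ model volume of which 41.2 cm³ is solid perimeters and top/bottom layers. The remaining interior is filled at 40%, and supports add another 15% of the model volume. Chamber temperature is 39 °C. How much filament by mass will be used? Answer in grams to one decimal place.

Interior volume = 199 − 41.2, so 157.8 cm³.
Deposited infill: 0.40 × 157.8 → 63.12 cm³.
Support = 0.15 × 199, so 29.85 cm³.
Total extruded = 41.2 + 63.12 + 29.85 = 134.17 cm³.
Mass: 134.17 × 1.23 → 165.0291 g.

165.0 g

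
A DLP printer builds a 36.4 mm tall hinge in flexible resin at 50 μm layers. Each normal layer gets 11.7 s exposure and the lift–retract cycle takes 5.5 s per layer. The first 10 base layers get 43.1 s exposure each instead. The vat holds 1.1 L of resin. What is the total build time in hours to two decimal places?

3.57 hours

Number of layers: 36.4 / 0.05 → 728 (rounded up).
Burn-in layers: 10 × (43.1 + 5.5) → 486 s.
Regular layers = 718 × (11.7 + 5.5) = 12349.6 s.
Total = 486 + 12349.6 = 12835.6 s = 3.57 hours.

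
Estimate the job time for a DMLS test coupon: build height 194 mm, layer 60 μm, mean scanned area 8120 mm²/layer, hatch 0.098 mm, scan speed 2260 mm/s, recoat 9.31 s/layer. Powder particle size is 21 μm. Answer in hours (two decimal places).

41.30 hours

Number of layers: 194 / 0.06 → 3234 (rounded up).
Scan path per layer = 8120 / 0.098, so 82857.1 mm.
Laser time per layer = 82857.1 / 2260 = 36.6624 s.
Per-layer time: 36.6624 + 9.31 → 45.9724 s.
Total: 3234 × 45.9724 s = 148674.7416 s → 41.30 hours.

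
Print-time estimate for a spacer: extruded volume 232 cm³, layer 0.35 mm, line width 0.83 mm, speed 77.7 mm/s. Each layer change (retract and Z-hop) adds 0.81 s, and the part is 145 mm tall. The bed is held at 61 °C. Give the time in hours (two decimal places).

2.95 hours

Extrusion cross-section = 0.35 × 0.83 = 0.2905 mm².
Path length: 232000 mm³ / 0.2905 mm² → 798623.1 mm.
Extrusion time = 798623.1 / 77.7 = 10278.3 s.
Layer count = ceil(145 / 0.35) = 415.
Layer-change overhead = 415 × 0.81, so 336.15 s.
Total = 10278.3 + 336.15 = 10614.45 s = 2.95 hours.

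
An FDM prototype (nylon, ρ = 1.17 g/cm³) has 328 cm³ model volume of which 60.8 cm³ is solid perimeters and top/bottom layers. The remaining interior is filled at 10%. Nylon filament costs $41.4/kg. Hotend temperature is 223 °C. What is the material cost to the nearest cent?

Infill region = 328 − 60.8, so 267.2 cm³.
Deposited infill: 0.10 × 267.2 → 26.72 cm³.
Deposited volume = 60.8 + 26.72, so 87.52 cm³.
Mass: 87.52 × 1.17 → 102.3984 g.
Cost = 102.3984 g / 1000 × $41.4/kg = $4.24.

$4.24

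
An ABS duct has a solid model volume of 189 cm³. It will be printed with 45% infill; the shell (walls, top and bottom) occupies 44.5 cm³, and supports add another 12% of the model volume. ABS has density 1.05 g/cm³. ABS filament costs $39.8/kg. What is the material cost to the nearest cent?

Interior volume = 189 − 44.5 = 144.5 cm³.
Deposited infill: 0.45 × 144.5 → 65.025 cm³.
Support = 0.12 × 189 = 22.68 cm³.
Total printed volume: 44.5 + 65.025 + 22.68 → 132.205 cm³.
Mass: 132.205 × 1.05 → 138.81525 g.
At $39.8/kg: 138.81525/1000 × 39.8 = $5.52.

$5.52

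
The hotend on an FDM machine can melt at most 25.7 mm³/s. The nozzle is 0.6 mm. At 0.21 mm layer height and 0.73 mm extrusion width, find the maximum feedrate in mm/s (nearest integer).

Extrusion cross-section = 0.21 × 0.73, so 0.1533 mm².
v_max = Q/A = 25.7/0.1533 = 167.65 mm/s → 168 mm/s.

168 mm/s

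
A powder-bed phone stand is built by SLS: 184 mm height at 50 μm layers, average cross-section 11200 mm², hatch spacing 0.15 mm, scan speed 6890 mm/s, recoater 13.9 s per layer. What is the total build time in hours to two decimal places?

25.29 hours

Number of layers: 184 / 0.05 → 3680 (rounded up).
Per-layer scan distance = 11200 / 0.15, so 74666.7 mm.
Per-layer scan time = 74666.7 / 6890, so 10.837 s.
Layer cycle: 10.837 + 13.9 → 24.737 s.
3680 layers × 24.737 s/layer = 91032.16 s, i.e. 25.29 hours.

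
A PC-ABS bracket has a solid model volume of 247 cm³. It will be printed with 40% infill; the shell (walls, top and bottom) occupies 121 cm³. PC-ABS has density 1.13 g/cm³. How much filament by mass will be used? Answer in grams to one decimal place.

193.7 g

Volume inside the shell = 247 − 121 = 126 cm³.
Infill deposited = 0.40 × 126 = 50.4 cm³.
Total extruded: 121 + 50.4 → 171.4 cm³.
Mass: 171.4 × 1.13 → 193.682 g.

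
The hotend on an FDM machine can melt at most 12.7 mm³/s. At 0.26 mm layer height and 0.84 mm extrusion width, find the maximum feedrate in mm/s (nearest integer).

58 mm/s

A = 0.26 × 0.84, so 0.2184 mm².
Max speed = 12.7 / 0.2184 = 58.15 ≈ 58 mm/s.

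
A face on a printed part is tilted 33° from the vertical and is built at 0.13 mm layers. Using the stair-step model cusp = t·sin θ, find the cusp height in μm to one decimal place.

70.8 μm

h_c = t·sin θ = 0.13 × 0.5446 = 0.070798 mm (70.8 μm).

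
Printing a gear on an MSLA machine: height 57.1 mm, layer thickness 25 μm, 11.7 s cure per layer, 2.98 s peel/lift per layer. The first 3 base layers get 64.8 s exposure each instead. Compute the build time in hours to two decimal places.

Number of layers: 57.1 / 0.025 → 2284 (rounded up).
Burn-in layers = 3 × (64.8 + 2.98), so 203.34 s.
Normal layers = 2281 × (11.7 + 2.98), so 33485.08 s.
Sum: 203.34 + 33485.08 = 33688.42 s → 9.36 hours.

9.36 hours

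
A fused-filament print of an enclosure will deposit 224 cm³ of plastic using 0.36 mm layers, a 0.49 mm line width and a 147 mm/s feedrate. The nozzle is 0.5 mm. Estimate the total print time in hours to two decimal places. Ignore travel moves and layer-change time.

Extrusion cross-section: 0.36 × 0.49 → 0.1764 mm².
Toolpath length = 224 cm³ / 0.1764 mm² = 224000 / 0.1764 = 1269841.3 mm.
Print-move time: 1269841.3 / 147 → 8638.4 s.
Converting: 8638.4 s = 2.40 hours.

2.40 hours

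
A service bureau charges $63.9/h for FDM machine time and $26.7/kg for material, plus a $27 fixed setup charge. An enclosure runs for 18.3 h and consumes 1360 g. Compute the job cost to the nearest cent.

Time charge: 63.9 × 18.3 → $1169.37.
Material cost: 26.7 × 1360/1000 → $36.312.
Adding setup: 1169.37 + 36.312 + 27 → 1232.682 ≈ $1232.68.

$1232.68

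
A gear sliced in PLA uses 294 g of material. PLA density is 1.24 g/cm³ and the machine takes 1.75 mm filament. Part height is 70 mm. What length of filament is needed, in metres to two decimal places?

Extruded volume: 294/1.24 = 237.0968 cm³ (237096.8 mm³).
Filament cross-section = π × (1.75/2)² = 2.4053 mm².
Length = 237096.8 / 2.4053 = 98572.65 mm = 98.57 m.

98.57 m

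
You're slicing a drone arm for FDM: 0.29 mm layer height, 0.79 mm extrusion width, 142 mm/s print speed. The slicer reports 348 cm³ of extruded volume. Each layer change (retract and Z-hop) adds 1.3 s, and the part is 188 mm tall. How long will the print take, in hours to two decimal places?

Bead cross-section: 0.29 × 0.79 → 0.2291 mm².
Path length: 348000 mm³ / 0.2291 mm² → 1518987.3 mm.
Print-move time = 1518987.3 / 142 = 10697.1 s.
Layer count = ceil(188 / 0.29) = 649.
Z-hop total: 649 × 1.3 → 843.7 s.
Altogether 10697.1 + 843.7 = 11540.8 s, i.e. 3.21 hours.

3.21 hours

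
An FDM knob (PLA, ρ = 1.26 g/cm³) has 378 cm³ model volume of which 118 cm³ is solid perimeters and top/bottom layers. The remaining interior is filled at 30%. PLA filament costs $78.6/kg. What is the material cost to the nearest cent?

Interior volume: 378 − 118 → 260 cm³.
Infill volume: 0.30 × 260 → 78 cm³.
Deposited volume = 118 + 78 = 196 cm³.
Mass = 196 × 1.26, so 246.96 g.
Cost = 246.96 g / 1000 × $78.6/kg = $19.41.

$19.41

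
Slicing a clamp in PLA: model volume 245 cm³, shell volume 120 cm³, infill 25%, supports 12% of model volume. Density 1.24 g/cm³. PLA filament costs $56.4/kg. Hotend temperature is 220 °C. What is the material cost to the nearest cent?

Volume inside the shell = 245 − 120, so 125 cm³.
Infill deposited = 0.25 × 125, so 31.25 cm³.
Support = 0.12 × 245 = 29.4 cm³.
Deposited volume = 120 + 31.25 + 29.4, so 180.65 cm³.
Mass = 180.65 × 1.24 = 224.006 g.
At $56.4/kg: 224.006/1000 × 56.4 = $12.63.

$12.63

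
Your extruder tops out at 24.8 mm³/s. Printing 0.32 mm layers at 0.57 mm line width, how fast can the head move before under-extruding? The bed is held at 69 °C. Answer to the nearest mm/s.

136 mm/s

Bead cross-section = 0.32 × 0.57, so 0.1824 mm².
v_max = Q/A = 24.8/0.1824 = 135.96 mm/s → 136 mm/s.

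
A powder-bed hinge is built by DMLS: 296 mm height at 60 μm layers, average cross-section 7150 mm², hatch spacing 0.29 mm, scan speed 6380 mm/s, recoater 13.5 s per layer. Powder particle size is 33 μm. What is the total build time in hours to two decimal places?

Number of layers: 296 / 0.06 → 4934 (rounded up).
Scan path per layer = 7150 / 0.29, so 24655.2 mm.
Laser time per layer = 24655.2 / 6380 = 3.8645 s.
Per-layer time: 3.8645 + 13.5 → 17.3645 s.
Total: 4934 × 17.3645 s = 85676.443 s → 23.80 hours.

23.80 hours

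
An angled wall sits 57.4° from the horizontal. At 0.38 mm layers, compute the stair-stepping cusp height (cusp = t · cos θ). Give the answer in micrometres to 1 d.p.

204.7 μm

cos(57.4°) = 0.5388, so cusp = 0.38 × 0.5388 = 0.204744 mm → 204.7 μm.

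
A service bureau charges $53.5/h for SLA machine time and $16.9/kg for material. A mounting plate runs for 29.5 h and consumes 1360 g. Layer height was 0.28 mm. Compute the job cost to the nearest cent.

$1601.23

Machine cost: 53.5 × 29.5 → $1578.25.
Material cost = 16.9 × 1360/1000, so $22.984.
Job cost: 1578.25 + 22.984 = 1601.234 ≈ $1601.23.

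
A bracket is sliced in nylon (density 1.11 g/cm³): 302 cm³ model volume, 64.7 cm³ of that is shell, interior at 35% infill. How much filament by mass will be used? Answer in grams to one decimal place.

164.0 g

Interior volume = 302 − 64.7, so 237.3 cm³.
Deposited infill = 0.35 × 237.3 = 83.055 cm³.
Total extruded: 64.7 + 83.055 → 147.755 cm³.
Mass = 147.755 × 1.11 = 164.00805 g.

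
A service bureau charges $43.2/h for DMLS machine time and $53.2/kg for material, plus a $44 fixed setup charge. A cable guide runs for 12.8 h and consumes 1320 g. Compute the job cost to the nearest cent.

$667.18

Machine-time cost = 43.2 × 12.8 = $552.96.
Material charge = 53.2 × 1320/1000, so $70.224.
Adding setup: 552.96 + 70.224 + 44 → 667.184 ≈ $667.18.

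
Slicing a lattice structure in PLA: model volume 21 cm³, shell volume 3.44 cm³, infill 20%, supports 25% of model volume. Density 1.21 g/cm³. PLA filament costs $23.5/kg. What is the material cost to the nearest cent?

Interior volume = 21 − 3.44 = 17.56 cm³.
Infill volume: 0.20 × 17.56 → 3.512 cm³.
Support: 0.25 × 21 → 5.25 cm³.
Deposited volume = 3.44 + 3.512 + 5.25 = 12.202 cm³.
Mass: 12.202 × 1.21 → 14.76442 g.
At $23.5/kg: 14.76442/1000 × 23.5 = $0.35.

$0.35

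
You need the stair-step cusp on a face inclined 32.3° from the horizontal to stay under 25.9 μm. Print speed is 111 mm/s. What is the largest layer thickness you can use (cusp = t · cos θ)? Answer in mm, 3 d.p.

0.031 mm

Layer height = cusp / cos(32.3°) = 0.0259 / 0.8453 = 0.031 mm.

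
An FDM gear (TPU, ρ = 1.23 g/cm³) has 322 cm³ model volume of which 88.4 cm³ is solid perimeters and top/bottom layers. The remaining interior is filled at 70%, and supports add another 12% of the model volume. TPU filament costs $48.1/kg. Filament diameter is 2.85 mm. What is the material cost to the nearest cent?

$17.19

Interior volume = 322 − 88.4, so 233.6 cm³.
Infill deposited = 0.70 × 233.6, so 163.52 cm³.
Support: 0.12 × 322 → 38.64 cm³.
Total extruded = 88.4 + 163.52 + 38.64, so 290.56 cm³.
Mass = 290.56 × 1.23, so 357.3888 g.
At $48.1/kg: 357.3888/1000 × 48.1 = $17.19.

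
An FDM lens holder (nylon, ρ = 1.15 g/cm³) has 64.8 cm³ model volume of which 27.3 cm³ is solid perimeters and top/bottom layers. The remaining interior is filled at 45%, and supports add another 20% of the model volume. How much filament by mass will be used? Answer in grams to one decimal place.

65.7 g

Interior volume: 64.8 − 27.3 → 37.5 cm³.
Infill volume = 0.45 × 37.5, so 16.875 cm³.
Support: 0.20 × 64.8 → 12.96 cm³.
Total extruded = 27.3 + 16.875 + 12.96, so 57.135 cm³.
Mass = 57.135 × 1.15, so 65.70525 g.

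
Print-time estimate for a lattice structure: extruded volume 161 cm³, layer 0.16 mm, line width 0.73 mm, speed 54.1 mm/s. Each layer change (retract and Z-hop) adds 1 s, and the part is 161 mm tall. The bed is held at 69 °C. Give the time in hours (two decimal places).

Extrusion cross-section = 0.16 × 0.73 = 0.1168 mm².
Toolpath length = 161 cm³ / 0.1168 mm² = 161000 / 0.1168 = 1378424.7 mm.
Time extruding = 1378424.7 / 54.1, so 25479.2 s.
Layers = ⌈161/0.16⌉ = 1007.
Layer-change overhead = 1007 × 1 = 1007 s.
Altogether 25479.2 + 1007 = 26486.2 s, i.e. 7.36 hours.

7.36 hours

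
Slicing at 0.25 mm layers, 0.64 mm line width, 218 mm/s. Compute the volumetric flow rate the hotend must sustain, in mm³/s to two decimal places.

Bead cross-section: 0.25 × 0.64 → 0.16 mm².
Volumetric flow = 218 × 0.16 = 34.88 mm³/s.

34.88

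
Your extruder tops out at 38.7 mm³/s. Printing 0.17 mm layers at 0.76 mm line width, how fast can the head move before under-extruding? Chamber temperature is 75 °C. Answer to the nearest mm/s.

300 mm/s

Bead cross-section = 0.17 × 0.76 = 0.1292 mm².
v_max = Q/A = 38.7/0.1292 = 299.54 mm/s → 300 mm/s.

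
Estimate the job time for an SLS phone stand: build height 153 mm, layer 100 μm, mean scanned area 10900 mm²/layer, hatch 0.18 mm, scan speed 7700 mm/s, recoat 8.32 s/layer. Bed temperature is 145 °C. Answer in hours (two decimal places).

6.88 hours

Layers = ⌈153/0.1⌉ = 1530.
Hatch length per layer = 10900 / 0.18 = 60555.6 mm.
Scan time per layer = 60555.6 / 7700 = 7.8644 s.
Time per layer = 7.8644 + 8.32, so 16.1844 s.
1530 layers × 16.1844 s/layer = 24762.132 s, i.e. 6.88 hours.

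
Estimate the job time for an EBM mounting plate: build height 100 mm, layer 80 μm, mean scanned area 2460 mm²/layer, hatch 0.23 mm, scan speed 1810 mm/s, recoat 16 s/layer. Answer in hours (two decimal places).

7.61 hours

Number of layers: 100 / 0.08 → 1250 (rounded up).
Hatch length per layer = 2460 / 0.23, so 10695.7 mm.
Per-layer scan time = 10695.7 / 1810 = 5.9092 s.
Time per layer = 5.9092 + 16 = 21.9092 s.
Total: 1250 × 21.9092 s = 27386.5 s → 7.61 hours.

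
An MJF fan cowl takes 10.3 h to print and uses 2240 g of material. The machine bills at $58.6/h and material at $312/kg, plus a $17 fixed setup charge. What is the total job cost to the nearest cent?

$1319.46

Machine cost: 58.6 × 10.3 → $603.58.
Feedstock cost: 312 × 2240/1000 → $698.88.
Adding setup: 603.58 + 698.88 + 17 → $1319.46.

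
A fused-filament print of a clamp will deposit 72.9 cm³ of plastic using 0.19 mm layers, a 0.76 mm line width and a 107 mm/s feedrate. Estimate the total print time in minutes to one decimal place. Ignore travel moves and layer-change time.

Bead cross-section = 0.19 × 0.76 = 0.1444 mm².
Path length: 72900 mm³ / 0.1444 mm² → 504847.6 mm.
Extrusion time = 504847.6 / 107 = 4718.2 s.
4718.2 s = 78.6 minutes.

78.6 minutes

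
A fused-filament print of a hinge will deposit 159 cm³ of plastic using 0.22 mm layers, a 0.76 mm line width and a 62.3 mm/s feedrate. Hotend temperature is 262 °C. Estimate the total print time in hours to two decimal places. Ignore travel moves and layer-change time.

Bead cross-section = 0.22 × 0.76 = 0.1672 mm².
Path length: 159000 mm³ / 0.1672 mm² → 950956.9 mm.
Time extruding = 950956.9 / 62.3 = 15264.2 s.
Converting: 15264.2 s = 4.24 hours.

4.24 hours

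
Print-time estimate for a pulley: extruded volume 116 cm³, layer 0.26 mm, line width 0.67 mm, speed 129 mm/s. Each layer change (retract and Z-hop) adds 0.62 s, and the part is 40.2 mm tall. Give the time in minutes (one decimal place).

87.6 minutes

Extrusion cross-section: 0.26 × 0.67 → 0.1742 mm².
Toolpath length = 116 cm³ / 0.1742 mm² = 116000 / 0.1742 = 665901.3 mm.
Extrusion time = 665901.3 / 129 = 5162 s.
Number of layers: 40.2 / 0.26 → 155 (rounded up).
Non-print overhead = 155 × 0.62, so 96.1 s.
Total = 5162 + 96.1 = 5258.1 s = 87.6 minutes.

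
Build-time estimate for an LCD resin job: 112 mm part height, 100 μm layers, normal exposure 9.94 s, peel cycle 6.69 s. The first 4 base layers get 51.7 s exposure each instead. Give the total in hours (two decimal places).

5.22 hours

Number of layers: 112 / 0.1 → 1120 (rounded up).
Burn-in layers = 4 × (51.7 + 6.69) = 233.56 s.
Normal layers: 1116 × (9.94 + 6.69) → 18559.08 s.
Sum: 233.56 + 18559.08 = 18792.64 s → 5.22 hours.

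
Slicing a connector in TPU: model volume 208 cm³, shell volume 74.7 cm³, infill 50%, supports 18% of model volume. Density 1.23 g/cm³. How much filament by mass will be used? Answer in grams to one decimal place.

Interior volume = 208 − 74.7 = 133.3 cm³.
Deposited infill: 0.50 × 133.3 → 66.65 cm³.
Support: 0.18 × 208 → 37.44 cm³.
Deposited volume = 74.7 + 66.65 + 37.44 = 178.79 cm³.
Mass = 178.79 × 1.23 = 219.9117 g.

219.9 g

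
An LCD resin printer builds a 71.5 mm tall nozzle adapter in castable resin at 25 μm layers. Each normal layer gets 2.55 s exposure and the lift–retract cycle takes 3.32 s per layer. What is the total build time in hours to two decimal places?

Layer count = ceil(71.5 / 0.025) = 2860.
Cycle time: 2.55 + 3.32 → 5.87 s.
Build time: 2860 × 5.87 s = 16788.2 s, i.e. 4.66 hours.

4.66 hours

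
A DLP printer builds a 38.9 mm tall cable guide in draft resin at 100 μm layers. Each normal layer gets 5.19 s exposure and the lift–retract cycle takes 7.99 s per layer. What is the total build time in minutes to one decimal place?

Number of layers: 38.9 / 0.1 → 389 (rounded up).
Per-layer time: 5.19 + 7.99 → 13.18 s.
Total = 389 × 13.18 = 5127.02 s = 85.5 minutes.

85.5 minutes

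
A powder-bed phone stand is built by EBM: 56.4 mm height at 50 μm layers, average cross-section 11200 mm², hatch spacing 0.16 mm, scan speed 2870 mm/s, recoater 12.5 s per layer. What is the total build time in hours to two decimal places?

Layer count = ceil(56.4 / 0.05) = 1128.
Scan path per layer = 11200 / 0.16, so 70000 mm.
Beam time per layer: 70000 / 2870 → 24.3902 s.
Layer cycle = 24.3902 + 12.5, so 36.8902 s.
Build time = 1128 × 36.8902 = 41612.1456 s = 11.56 hours.

11.56 hours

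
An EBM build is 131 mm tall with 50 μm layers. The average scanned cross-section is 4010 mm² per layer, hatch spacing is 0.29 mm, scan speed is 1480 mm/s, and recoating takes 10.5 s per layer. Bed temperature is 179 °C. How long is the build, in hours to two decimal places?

14.44 hours

Layers = ⌈131/0.05⌉ = 2620.
Per-layer scan distance = 4010 / 0.29, so 13827.6 mm.
Beam time per layer = 13827.6 / 1480, so 9.343 s.
Layer cycle: 9.343 + 10.5 → 19.843 s.
2620 layers × 19.843 s/layer = 51988.66 s, i.e. 14.44 hours.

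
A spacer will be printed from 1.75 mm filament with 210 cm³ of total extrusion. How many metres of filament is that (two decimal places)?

87.31 m

A = π r² = π × 0.875² = 2.4053 mm².
L = 210000 mm³ / 2.4053 mm² = 87307.2 mm, i.e. 87.31 m.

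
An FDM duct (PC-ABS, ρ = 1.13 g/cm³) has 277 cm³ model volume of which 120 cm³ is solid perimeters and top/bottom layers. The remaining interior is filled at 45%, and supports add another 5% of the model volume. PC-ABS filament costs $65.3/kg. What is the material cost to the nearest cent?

Volume inside the shell = 277 − 120 = 157 cm³.
Deposited infill: 0.45 × 157 → 70.65 cm³.
Support = 0.05 × 277 = 13.85 cm³.
Total printed volume: 120 + 70.65 + 13.85 → 204.5 cm³.
Mass: 204.5 × 1.13 → 231.085 g.
At $65.3/kg: 231.085/1000 × 65.3 = $15.09.

$15.09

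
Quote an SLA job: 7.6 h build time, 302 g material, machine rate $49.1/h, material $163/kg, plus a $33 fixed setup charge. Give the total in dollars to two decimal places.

Time charge = 49.1 × 7.6, so $373.16.
Material charge: 163 × 302/1000 → $49.226.
Total = 373.16 + 49.226 + 33 = 455.386 ≈ $455.39.

$455.39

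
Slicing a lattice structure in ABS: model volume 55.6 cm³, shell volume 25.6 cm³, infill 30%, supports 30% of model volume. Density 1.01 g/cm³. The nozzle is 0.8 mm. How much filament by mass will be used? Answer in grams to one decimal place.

51.8 g

Interior volume = 55.6 − 25.6, so 30 cm³.
Infill deposited: 0.30 × 30 → 9 cm³.
Support: 0.30 × 55.6 → 16.68 cm³.
Total printed volume = 25.6 + 9 + 16.68 = 51.28 cm³.
Mass = 51.28 × 1.01, so 51.7928 g.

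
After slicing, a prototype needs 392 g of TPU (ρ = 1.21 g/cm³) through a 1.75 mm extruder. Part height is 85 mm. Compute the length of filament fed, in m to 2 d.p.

Extruded volume: 392/1.21 = 323.9669 cm³ (323966.9 mm³).
A = π r² = π × 0.875² = 2.4053 mm².
L = V/A = 323966.9/2.4053 = 134688.77 mm → 134.69 m.

134.69 m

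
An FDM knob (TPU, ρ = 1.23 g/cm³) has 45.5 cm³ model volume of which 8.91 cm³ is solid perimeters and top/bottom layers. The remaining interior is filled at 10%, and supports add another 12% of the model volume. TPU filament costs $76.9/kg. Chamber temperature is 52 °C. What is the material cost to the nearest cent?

Volume inside the shell = 45.5 − 8.91, so 36.59 cm³.
Infill volume: 0.10 × 36.59 → 3.659 cm³.
Support = 0.12 × 45.5 = 5.46 cm³.
Deposited volume: 8.91 + 3.659 + 5.46 → 18.029 cm³.
Mass = 18.029 × 1.23 = 22.17567 g.
Cost = 22.17567 g / 1000 × $76.9/kg = $1.71.

$1.71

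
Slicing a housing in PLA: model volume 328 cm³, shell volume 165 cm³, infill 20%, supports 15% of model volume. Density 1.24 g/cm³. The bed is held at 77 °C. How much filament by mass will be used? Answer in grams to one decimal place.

306.0 g

Volume inside the shell: 328 − 165 → 163 cm³.
Infill volume = 0.20 × 163, so 32.6 cm³.
Support = 0.15 × 328, so 49.2 cm³.
Deposited volume = 165 + 32.6 + 49.2 = 246.8 cm³.
Mass = 246.8 × 1.24, so 306.032 g.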